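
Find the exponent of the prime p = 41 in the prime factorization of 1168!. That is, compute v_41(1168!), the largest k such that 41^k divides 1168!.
v_41(1168!) = 28

Legendre's formula: v_p(n!) = Σ_{k ≥ 1} ⌊n / p^k⌋. For p = 41, n = 1168, the terms are:
  ⌊1168/41^1⌋ = ⌊1168/41⌋ = 28
(the next term ⌊1168/41^2⌋ = 0, terminating the sum). Summing: v_41(1168!) = 28 = 28.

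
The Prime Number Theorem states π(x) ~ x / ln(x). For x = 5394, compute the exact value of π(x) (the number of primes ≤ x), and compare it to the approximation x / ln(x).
π(5394) = 711;  x/ln(x) ≈ 627.72;  relative error ≈ 11.71%.

Directly count primes up to 5394: π(5394) = 711. The PNT approximation gives 5394/ln(5394) ≈ 5394/8.59304 ≈ 627.72. Relative error (π(x) − x/ln(x)) / π(x) ≈ 11.71%; the approximation is known to undercount slightly (Li(x) is a better estimate).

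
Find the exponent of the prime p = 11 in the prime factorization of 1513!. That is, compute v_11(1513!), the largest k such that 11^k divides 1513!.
v_11(1513!) = 150

Legendre's formula: v_p(n!) = Σ_{k ≥ 1} ⌊n / p^k⌋. For p = 11, n = 1513, the terms are:
  ⌊1513/11^1⌋ = ⌊1513/11⌋ = 137
  ⌊1513/11^2⌋ = ⌊1513/121⌋ = 12
  ⌊1513/11^3⌋ = ⌊1513/1331⌋ = 1
(the next term ⌊1513/11^4⌋ = 0, terminating the sum). Summing: v_11(1513!) = 137 + 12 + 1 = 150.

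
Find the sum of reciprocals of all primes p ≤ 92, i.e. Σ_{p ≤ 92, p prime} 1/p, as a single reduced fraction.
Σ 1/p = 42605658161771733665696611824842057/23768741896345550770650537601358310

π(92) = 24, so the primes ≤ 92 are [2, 3, 5, 7, 11, 13, 17, 19, 23, 29, 31, 37, 41, 43, 47, 53, 59, 61, 67, 71, 73, 79, 83, 89]. Summing 1/p over these primes: 42605658161771733665696611824842057/23768741896345550770650537601358310 ≈ 1.7925. Mertens estimate ln ln(92) + 0.2615 ≈ 1.7704.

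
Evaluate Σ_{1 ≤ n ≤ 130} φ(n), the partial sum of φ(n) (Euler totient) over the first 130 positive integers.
Σ_{n ≤ 130} φ(n) = 5154

Compute φ(n) for each 1 ≤ n ≤ 130: φ(1) = 1, φ(2) = 1, φ(3) = 2, φ(4) = 2, φ(5) = 4, φ(6) = 2, φ(7) = 6, φ(8) = 4, φ(9) = 6, φ(10) = 4, φ(11) = 10, φ(12) = 4, φ(13) = 12, φ(14) = 6, φ(15) = 8, φ(16) = 8, φ(17) = 16, φ(18) = 6, φ(19) = 18, φ(20) = 8, φ(21) = 12, φ(22) = 10, φ(23) = 22, φ(24) = 8, φ(25) = 20, φ(26) = 12, φ(27) = 18, φ(28) = 12, φ(29) = 28, φ(30) = 8, φ(31) = 30, φ(32) = 16, φ(33) = 20, φ(34) = 16, φ(35) = 24, φ(36) = 12, φ(37) = 36, φ(38) = 18, φ(39) = 24, φ(40) = 16, φ(41) = 40, φ(42) = 12, φ(43) = 42, φ(44) = 20, φ(45) = 24, φ(46) = 22, φ(47) = 46, φ(48) = 16, φ(49) = 42, φ(50) = 20, φ(51) = 32, φ(52) = 24, φ(53) = 52, φ(54) = 18, φ(55) = 40, φ(56) = 24, φ(57) = 36, φ(58) = 28, φ(59) = 58, φ(60) = 16, φ(61) = 60, φ(62) = 30, φ(63) = 36, φ(64) = 32, φ(65) = 48, φ(66) = 20, φ(67) = 66, φ(68) = 32, φ(69) = 44, φ(70) = 24, φ(71) = 70, φ(72) = 24, φ(73) = 72, φ(74) = 36, φ(75) = 40, φ(76) = 36, φ(77) = 60, φ(78) = 24, φ(79) = 78, φ(80) = 32, φ(81) = 54, φ(82) = 40, φ(83) = 82, φ(84) = 24, φ(85) = 64, φ(86) = 42, φ(87) = 56, φ(88) = 40, φ(89) = 88, φ(90) = 24, φ(91) = 72, φ(92) = 44, φ(93) = 60, φ(94) = 46, φ(95) = 72, φ(96) = 32, φ(97) = 96, φ(98) = 42, φ(99) = 60, φ(100) = 40, φ(101) = 100, φ(102) = 32, φ(103) = 102, φ(104) = 48, φ(105) = 48, φ(106) = 52, φ(107) = 106, φ(108) = 36, φ(109) = 108, φ(110) = 40, φ(111) = 72, φ(112) = 48, φ(113) = 112, φ(114) = 36, φ(115) = 88, φ(116) = 56, φ(117) = 72, φ(118) = 58, φ(119) = 96, φ(120) = 32, φ(121) = 110, φ(122) = 60, φ(123) = 80, φ(124) = 60, φ(125) = 100, φ(126) = 36, φ(127) = 126, φ(128) = 64, φ(129) = 84, φ(130) = 48. Summing all 130 values: 5154. (Average order: Σ_{n ≤ x} φ(n) ~ (3/π²) x². For x = 130, (3/π²)·130² ≈ 5136.98.)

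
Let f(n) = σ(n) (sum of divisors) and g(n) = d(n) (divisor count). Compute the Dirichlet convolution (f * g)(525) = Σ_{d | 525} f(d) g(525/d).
(σ * d)(525) = 2760

Divisors of 525: [1, 3, 5, 7, 15, 21, 25, 35, 75, 105, 175, 525]. For each d | 525:
  d = 1: σ(1) · d(525/1) = 1 · 12 = 12
  d = 3: σ(3) · d(525/3) = 4 · 6 = 24
  d = 5: σ(5) · d(525/5) = 6 · 8 = 48
  d = 7: σ(7) · d(525/7) = 8 · 6 = 48
  d = 15: σ(15) · d(525/15) = 24 · 4 = 96
  d = 21: σ(21) · d(525/21) = 32 · 3 = 96
  d = 25: σ(25) · d(525/25) = 31 · 4 = 124
  d = 35: σ(35) · d(525/35) = 48 · 4 = 192
  d = 75: σ(75) · d(525/75) = 124 · 2 = 248
  d = 105: σ(105) · d(525/105) = 192 · 2 = 384
  d = 175: σ(175) · d(525/175) = 248 · 2 = 496
  d = 525: σ(525) · d(525/525) = 992 · 1 = 992
Summing: (σ * d)(525) = 12 + 24 + 48 + 48 + 96 + 96 + 124 + 192 + 248 + 384 + 496 + 992 = 2760.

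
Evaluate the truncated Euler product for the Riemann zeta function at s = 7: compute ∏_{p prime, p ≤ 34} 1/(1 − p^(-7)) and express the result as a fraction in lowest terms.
∏ = 37031956963631386906046525229438701635098769061332515193389940565625/36725327022248259763071767483224373757798563246158812707599806493184

The primes p ≤ 34 are [2, 3, 5, 7, 11, 13, 17, 19, 23, 29, 31]. For each prime, (1 − 1/p^7)^(-1) = p^7 / (p^7 − 1). The product is (1 − 1/2^7)^(-1), (1 − 1/3^7)^(-1), (1 − 1/5^7)^(-1), (1 − 1/7^7)^(-1), (1 − 1/11^7)^(-1), (1 − 1/13^7)^(-1), (1 − 1/17^7)^(-1), (1 − 1/19^7)^(-1), (1 − 1/23^7)^(-1), (1 − 1/29^7)^(-1), (1 − 1/31^7)^(-1) = ∏ p^7 / (p^7 − 1) = 37031956963631386906046525229438701635098769061332515193389940565625/36725327022248259763071767483224373757798563246158812707599806493184.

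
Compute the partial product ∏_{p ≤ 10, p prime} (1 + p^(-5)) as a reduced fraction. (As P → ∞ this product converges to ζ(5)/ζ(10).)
∏ = 1468981382/1418090625

The primes p ≤ 10 are [2, 3, 5, 7]. For each, (1 + 1/p^5) = (p^5 + 1)/p^5. Multiplying these fractions over p ∈ [2, 3, 5, 7] gives 1468981382/1418090625. (In the limit P → ∞ this tends to ζ(5)/ζ(10).)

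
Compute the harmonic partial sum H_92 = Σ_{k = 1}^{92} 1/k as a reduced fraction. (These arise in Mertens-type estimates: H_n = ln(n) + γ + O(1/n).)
H_92 = 3668893996878372053122809260004199377461/718766754945489455304472257065075294400

Direct summation: H_92 = 1 + 1/2 + ... + 1/92. The least common denominator is lcm(1, ..., 92) = 718766754945489455304472257065075294400; over this denominator the numerator is 718766754945489455304472257065075294400 + 359383377472744727652236128532537647200 + 239588918315163151768157419021691764800 + 179691688736372363826118064266268823600 + 143753350989097891060894451413015058880 + 119794459157581575884078709510845882400 + 102680964992212779329210322437867899200 + 89845844368186181913059032133134411800 + 79862972771721050589385806340563921600 + 71876675494548945530447225706507529440 + 65342432267771768664042932460461390400 + 59897229578790787942039354755422941200 + 55289750380422265792651712081928868800 + 51340482496106389664605161218933949600 + 47917783663032630353631483804338352960 + 44922922184093090956529516066567205900 + 42280397349734673841439544533239723200 + 39931486385860525294692903170281960800 + 37829829207657339752866960898161857600 + 35938337747274472765223612853253764720 + 34226988330737593109736774145955966400 + 32671216133885884332021466230230695200 + 31250728475890845882803141611525012800 + 29948614789395393971019677377711470600 + 28750670197819578212178890282603011776 + 27644875190211132896325856040964434400 + 26620990923907016863128602113521307200 + 25670241248053194832302580609466974800 + 24785060515361705355326629553968113600 + 23958891831516315176815741902169176480 + 23186024353080305009821685711776622400 + 22461461092046545478264758033283602950 + 21780810755923922888014310820153796800 + 21140198674867336920719772266619861600 + 20536192998442555865842064487573579840 + 19965743192930262647346451585140980400 + 19426128512040255548769520461218251200 + 18914914603828669876433480449080928800 + 18429916793474088597550570693976289600 + 17969168873637236382611806426626882360 + 17530896462085108665962737977196958400 + 17113494165368796554868387072977983200 + 16715505928964871053592378071280820800 + 16335608066942942166010733115115347600 + 15972594554344210117877161268112784320 + 15625364237945422941401570805762506400 + 15292909679691265006478133129044155200 + 14974307394697696985509838688855735300 + 14668709284601825618458617491123985600 + 14375335098909789106089445141301505888 + 14093465783244891280479848177746574400 + 13822437595105566448162928020482217200 + 13561636885763951986876835038963684800 + 13310495461953508431564301056760653600 + 13068486453554353732808586492092278080 + 12835120624026597416151290304733487400 + 12609943069219113250955653632720619200 + 12392530257680852677663314776984056800 + 12182487371957448394991055204492801600 + 11979445915758157588407870951084588240 + 11783061556483433693515938640411070400 + 11593012176540152504910842855888311200 + 11408996110245864369912258048651988800 + 11230730546023272739132379016641801475 + 11057950076084453158530342416385773760 + 10890405377961961444007155410076898400 + 10727862014111782914992123239777243200 + 10570099337433668460359886133309930800 + 10416909491963615294267713870508337600 + 10268096499221277932921032243786789920 + 10123475421767457116964397986832046400 + 9982871596465131323673225792570490200 + 9846119930760129524718798041987332800 + 9713064256020127774384760230609125600 + 9583556732606526070726296760867670592 + 9457457301914334938216740224540464400 + 9334633181110252666291847494351627200 + 9214958396737044298775285346988144800 + 9098313353740372851955345026140193600 + 8984584436818618191305903213313441180 + 8873663641302338954376200704507102400 + 8765448231042554332981368988598479200 + 8659840421029993437403280205603316800 + 8556747082684398277434193536488991600 + 8456079469946934768287908906647944640 + 8357752964482435526796189035640410400 + 8261686838453901785108876517989371200 + 8167804033471471083005366557557673800 + 8076030954443701744994070304101969600 + 7986297277172105058938580634056392160 + 7898535768631752256093101725989838400 + 7812682118972711470700785402881253200 = 3668893996878372053122809260004199377461, so H_92 = 3668893996878372053122809260004199377461/718766754945489455304472257065075294400 (already in lowest terms) ≈ 5.10443. (The PNT-adjacent estimate ln(92) + γ ≈ 5.09900 matches within O(1/n).)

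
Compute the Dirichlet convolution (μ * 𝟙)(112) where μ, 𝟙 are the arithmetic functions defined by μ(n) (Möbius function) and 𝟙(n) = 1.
(μ * 𝟙)(112) = 0

Divisors of 112: [1, 2, 4, 7, 8, 14, 16, 28, 56, 112]. For each d | 112:
  d = 1: μ(1) · 𝟙(112/1) = 1 · 1 = 1
  d = 2: μ(2) · 𝟙(112/2) = -1 · 1 = -1
  d = 4: μ(4) · 𝟙(112/4) = 0 · 1 = 0
  d = 7: μ(7) · 𝟙(112/7) = -1 · 1 = -1
  d = 8: μ(8) · 𝟙(112/8) = 0 · 1 = 0
  d = 14: μ(14) · 𝟙(112/14) = 1 · 1 = 1
  d = 16: μ(16) · 𝟙(112/16) = 0 · 1 = 0
  d = 28: μ(28) · 𝟙(112/28) = 0 · 1 = 0
  d = 56: μ(56) · 𝟙(112/56) = 0 · 1 = 0
  d = 112: μ(112) · 𝟙(112/112) = 0 · 1 = 0
Summing: (μ * 𝟙)(112) = 1 + -1 + 0 + -1 + 0 + 1 + 0 + 0 + 0 + 0 = 0.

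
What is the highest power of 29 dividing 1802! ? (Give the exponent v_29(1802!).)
v_29(1802!) = 64

Legendre's formula: v_p(n!) = Σ_{k ≥ 1} ⌊n / p^k⌋. For p = 29, n = 1802, the terms are:
  ⌊1802/29^1⌋ = ⌊1802/29⌋ = 62
  ⌊1802/29^2⌋ = ⌊1802/841⌋ = 2
(the next term ⌊1802/29^3⌋ = 0, terminating the sum). Summing: v_29(1802!) = 62 + 2 = 64.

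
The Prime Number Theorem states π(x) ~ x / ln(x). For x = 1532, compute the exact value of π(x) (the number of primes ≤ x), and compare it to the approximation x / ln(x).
π(1532) = 242;  x/ln(x) ≈ 208.88;  relative error ≈ 13.69%.

Directly count primes up to 1532: π(1532) = 242. The PNT approximation gives 1532/ln(1532) ≈ 1532/7.33433 ≈ 208.88. Relative error (π(x) − x/ln(x)) / π(x) ≈ 13.69%; the approximation is known to undercount slightly (Li(x) is a better estimate).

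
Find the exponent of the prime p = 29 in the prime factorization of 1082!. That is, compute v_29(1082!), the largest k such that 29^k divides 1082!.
v_29(1082!) = 38

Legendre's formula: v_p(n!) = Σ_{k ≥ 1} ⌊n / p^k⌋. For p = 29, n = 1082, the terms are:
  ⌊1082/29^1⌋ = ⌊1082/29⌋ = 37
  ⌊1082/29^2⌋ = ⌊1082/841⌋ = 1
(the next term ⌊1082/29^3⌋ = 0, terminating the sum). Summing: v_29(1082!) = 37 + 1 = 38.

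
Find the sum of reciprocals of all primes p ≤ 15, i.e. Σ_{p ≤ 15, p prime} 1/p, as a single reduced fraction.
Σ 1/p = 40361/30030

π(15) = 6, so the primes ≤ 15 are [2, 3, 5, 7, 11, 13]. Summing 1/p over these primes: 40361/30030 ≈ 1.3440. Mertens estimate ln ln(15) + 0.2615 ≈ 1.2577.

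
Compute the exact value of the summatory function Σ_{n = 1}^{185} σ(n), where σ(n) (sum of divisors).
Σ_{n ≤ 185} σ(n) = 28174

Compute σ(n) for each 1 ≤ n ≤ 185: σ(1) = 1, σ(2) = 3, σ(3) = 4, σ(4) = 7, σ(5) = 6, σ(6) = 12, σ(7) = 8, σ(8) = 15, σ(9) = 13, σ(10) = 18, σ(11) = 12, σ(12) = 28, σ(13) = 14, σ(14) = 24, σ(15) = 24, σ(16) = 31, σ(17) = 18, σ(18) = 39, σ(19) = 20, σ(20) = 42, σ(21) = 32, σ(22) = 36, σ(23) = 24, σ(24) = 60, σ(25) = 31, σ(26) = 42, σ(27) = 40, σ(28) = 56, σ(29) = 30, σ(30) = 72, σ(31) = 32, σ(32) = 63, σ(33) = 48, σ(34) = 54, σ(35) = 48, σ(36) = 91, σ(37) = 38, σ(38) = 60, σ(39) = 56, σ(40) = 90, σ(41) = 42, σ(42) = 96, σ(43) = 44, σ(44) = 84, σ(45) = 78, σ(46) = 72, σ(47) = 48, σ(48) = 124, σ(49) = 57, σ(50) = 93, σ(51) = 72, σ(52) = 98, σ(53) = 54, σ(54) = 120, σ(55) = 72, σ(56) = 120, σ(57) = 80, σ(58) = 90, σ(59) = 60, σ(60) = 168, σ(61) = 62, σ(62) = 96, σ(63) = 104, σ(64) = 127, σ(65) = 84, σ(66) = 144, σ(67) = 68, σ(68) = 126, σ(69) = 96, σ(70) = 144, σ(71) = 72, σ(72) = 195, σ(73) = 74, σ(74) = 114, σ(75) = 124, σ(76) = 140, σ(77) = 96, σ(78) = 168, σ(79) = 80, σ(80) = 186, σ(81) = 121, σ(82) = 126, σ(83) = 84, σ(84) = 224, σ(85) = 108, σ(86) = 132, σ(87) = 120, σ(88) = 180, σ(89) = 90, σ(90) = 234, σ(91) = 112, σ(92) = 168, σ(93) = 128, σ(94) = 144, σ(95) = 120, σ(96) = 252, σ(97) = 98, σ(98) = 171, σ(99) = 156, σ(100) = 217, σ(101) = 102, σ(102) = 216, σ(103) = 104, σ(104) = 210, σ(105) = 192, σ(106) = 162, σ(107) = 108, σ(108) = 280, σ(109) = 110, σ(110) = 216, σ(111) = 152, σ(112) = 248, σ(113) = 114, σ(114) = 240, σ(115) = 144, σ(116) = 210, σ(117) = 182, σ(118) = 180, σ(119) = 144, σ(120) = 360, σ(121) = 133, σ(122) = 186, σ(123) = 168, σ(124) = 224, σ(125) = 156, σ(126) = 312, σ(127) = 128, σ(128) = 255, σ(129) = 176, σ(130) = 252, σ(131) = 132, σ(132) = 336, σ(133) = 160, σ(134) = 204, σ(135) = 240, σ(136) = 270, σ(137) = 138, σ(138) = 288, σ(139) = 140, σ(140) = 336, σ(141) = 192, σ(142) = 216, σ(143) = 168, σ(144) = 403, σ(145) = 180, σ(146) = 222, σ(147) = 228, σ(148) = 266, σ(149) = 150, σ(150) = 372, σ(151) = 152, σ(152) = 300, σ(153) = 234, σ(154) = 288, σ(155) = 192, σ(156) = 392, σ(157) = 158, σ(158) = 240, σ(159) = 216, σ(160) = 378, σ(161) = 192, σ(162) = 363, σ(163) = 164, σ(164) = 294, σ(165) = 288, σ(166) = 252, σ(167) = 168, σ(168) = 480, σ(169) = 183, σ(170) = 324, σ(171) = 260, σ(172) = 308, σ(173) = 174, σ(174) = 360, σ(175) = 248, σ(176) = 372, σ(177) = 240, σ(178) = 270, σ(179) = 180, σ(180) = 546, σ(181) = 182, σ(182) = 336, σ(183) = 248, σ(184) = 360, σ(185) = 228. Summing all 185 values: 28174. (Average order: Σ_{n ≤ x} σ(n) ~ (π²/12) x². For x = 185, (π²/12)·185² ≈ 28148.93.)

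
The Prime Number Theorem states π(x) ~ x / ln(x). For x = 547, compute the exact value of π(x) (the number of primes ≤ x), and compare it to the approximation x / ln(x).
π(547) = 101;  x/ln(x) ≈ 86.76;  relative error ≈ 14.09%.

Directly count primes up to 547: π(547) = 101. The PNT approximation gives 547/ln(547) ≈ 547/6.30445 ≈ 86.76. Relative error (π(x) − x/ln(x)) / π(x) ≈ 14.09%; the approximation is known to undercount slightly (Li(x) is a better estimate).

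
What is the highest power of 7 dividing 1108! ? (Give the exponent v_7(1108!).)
v_7(1108!) = 183

Legendre's formula: v_p(n!) = Σ_{k ≥ 1} ⌊n / p^k⌋. For p = 7, n = 1108, the terms are:
  ⌊1108/7^1⌋ = ⌊1108/7⌋ = 158
  ⌊1108/7^2⌋ = ⌊1108/49⌋ = 22
  ⌊1108/7^3⌋ = ⌊1108/343⌋ = 3
(the next term ⌊1108/7^4⌋ = 0, terminating the sum). Summing: v_7(1108!) = 158 + 22 + 3 = 183.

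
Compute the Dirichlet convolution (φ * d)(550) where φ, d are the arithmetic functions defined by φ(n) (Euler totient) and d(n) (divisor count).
(φ * d)(550) = 1116

Divisors of 550: [1, 2, 5, 10, 11, 22, 25, 50, 55, 110, 275, 550]. For each d | 550:
  d = 1: φ(1) · d(550/1) = 1 · 12 = 12
  d = 2: φ(2) · d(550/2) = 1 · 6 = 6
  d = 5: φ(5) · d(550/5) = 4 · 8 = 32
  d = 10: φ(10) · d(550/10) = 4 · 4 = 16
  d = 11: φ(11) · d(550/11) = 10 · 6 = 60
  d = 22: φ(22) · d(550/22) = 10 · 3 = 30
  d = 25: φ(25) · d(550/25) = 20 · 4 = 80
  d = 50: φ(50) · d(550/50) = 20 · 2 = 40
  d = 55: φ(55) · d(550/55) = 40 · 4 = 160
  d = 110: φ(110) · d(550/110) = 40 · 2 = 80
  d = 275: φ(275) · d(550/275) = 200 · 2 = 400
  d = 550: φ(550) · d(550/550) = 200 · 1 = 200
Summing: (φ * d)(550) = 12 + 6 + 32 + 16 + 60 + 30 + 80 + 40 + 160 + 80 + 400 + 200 = 1116.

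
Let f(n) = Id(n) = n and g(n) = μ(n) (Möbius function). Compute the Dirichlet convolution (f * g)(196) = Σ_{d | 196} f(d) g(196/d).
(Id * μ)(196) = 84

Divisors of 196: [1, 2, 4, 7, 14, 28, 49, 98, 196]. For each d | 196:
  d = 1: Id(1) · μ(196/1) = 1 · 0 = 0
  d = 2: Id(2) · μ(196/2) = 2 · 0 = 0
  d = 4: Id(4) · μ(196/4) = 4 · 0 = 0
  d = 7: Id(7) · μ(196/7) = 7 · 0 = 0
  d = 14: Id(14) · μ(196/14) = 14 · 1 = 14
  d = 28: Id(28) · μ(196/28) = 28 · -1 = -28
  d = 49: Id(49) · μ(196/49) = 49 · 0 = 0
  d = 98: Id(98) · μ(196/98) = 98 · -1 = -98
  d = 196: Id(196) · μ(196/196) = 196 · 1 = 196
Summing: (Id * μ)(196) = 0 + 0 + 0 + 0 + 14 + -28 + 0 + -98 + 196 = 84.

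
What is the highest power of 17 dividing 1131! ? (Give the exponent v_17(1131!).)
v_17(1131!) = 69

Legendre's formula: v_p(n!) = Σ_{k ≥ 1} ⌊n / p^k⌋. For p = 17, n = 1131, the terms are:
  ⌊1131/17^1⌋ = ⌊1131/17⌋ = 66
  ⌊1131/17^2⌋ = ⌊1131/289⌋ = 3
(the next term ⌊1131/17^3⌋ = 0, terminating the sum). Summing: v_17(1131!) = 66 + 3 = 69.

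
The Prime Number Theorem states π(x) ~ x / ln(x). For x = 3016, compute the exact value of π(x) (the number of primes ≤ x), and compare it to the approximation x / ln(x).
π(3016) = 432;  x/ln(x) ≈ 376.45;  relative error ≈ 12.86%.

Directly count primes up to 3016: π(3016) = 432. The PNT approximation gives 3016/ln(3016) ≈ 3016/8.01169 ≈ 376.45. Relative error (π(x) − x/ln(x)) / π(x) ≈ 12.86%; the approximation is known to undercount slightly (Li(x) is a better estimate).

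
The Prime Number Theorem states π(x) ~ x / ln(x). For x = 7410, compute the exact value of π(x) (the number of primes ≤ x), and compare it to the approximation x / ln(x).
π(7410) = 939;  x/ln(x) ≈ 831.60;  relative error ≈ 11.44%.

Directly count primes up to 7410: π(7410) = 939. The PNT approximation gives 7410/ln(7410) ≈ 7410/8.91059 ≈ 831.60. Relative error (π(x) − x/ln(x)) / π(x) ≈ 11.44%; the approximation is known to undercount slightly (Li(x) is a better estimate).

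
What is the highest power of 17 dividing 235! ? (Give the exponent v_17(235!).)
v_17(235!) = 13

Legendre's formula: v_p(n!) = Σ_{k ≥ 1} ⌊n / p^k⌋. For p = 17, n = 235, the terms are:
  ⌊235/17^1⌋ = ⌊235/17⌋ = 13
(the next term ⌊235/17^2⌋ = 0, terminating the sum). Summing: v_17(235!) = 13 = 13.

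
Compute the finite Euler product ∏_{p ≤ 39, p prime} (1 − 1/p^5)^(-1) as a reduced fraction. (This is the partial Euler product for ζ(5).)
∏ = 132487865367718741281556988782580603348847966827605/127769623698019954360176628845208514576475652988928

The primes p ≤ 39 are [2, 3, 5, 7, 11, 13, 17, 19, 23, 29, 31, 37]. For each prime, (1 − 1/p^5)^(-1) = p^5 / (p^5 − 1). The product is (1 − 1/2^5)^(-1), (1 − 1/3^5)^(-1), (1 − 1/5^5)^(-1), (1 − 1/7^5)^(-1), (1 − 1/11^5)^(-1), (1 − 1/13^5)^(-1), (1 − 1/17^5)^(-1), (1 − 1/19^5)^(-1), (1 − 1/23^5)^(-1), (1 − 1/29^5)^(-1), (1 − 1/31^5)^(-1), (1 − 1/37^5)^(-1) = ∏ p^5 / (p^5 − 1) = 132487865367718741281556988782580603348847966827605/127769623698019954360176628845208514576475652988928.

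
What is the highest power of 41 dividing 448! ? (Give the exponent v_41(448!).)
v_41(448!) = 10

Legendre's formula: v_p(n!) = Σ_{k ≥ 1} ⌊n / p^k⌋. For p = 41, n = 448, the terms are:
  ⌊448/41^1⌋ = ⌊448/41⌋ = 10
(the next term ⌊448/41^2⌋ = 0, terminating the sum). Summing: v_41(448!) = 10 = 10.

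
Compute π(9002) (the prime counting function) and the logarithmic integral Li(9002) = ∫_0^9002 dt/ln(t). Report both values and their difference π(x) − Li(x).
π(9002) = 1118;  Li(9002) ≈ 1137.17;  π(x) − Li(x) ≈ -19.17.

Direct count of primes ≤ 9002 gives π(9002) = 1118. Numerical evaluation of the logarithmic integral gives Li(9002) ≈ 1137.17. The difference π(x) − Li(x) ≈ -19.17 is typically negative for small/moderate x (Li(x) overestimates), though Littlewood's theorem shows this sign changes infinitely often.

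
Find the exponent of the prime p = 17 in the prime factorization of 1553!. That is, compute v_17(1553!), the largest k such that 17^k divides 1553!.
v_17(1553!) = 96

Legendre's formula: v_p(n!) = Σ_{k ≥ 1} ⌊n / p^k⌋. For p = 17, n = 1553, the terms are:
  ⌊1553/17^1⌋ = ⌊1553/17⌋ = 91
  ⌊1553/17^2⌋ = ⌊1553/289⌋ = 5
(the next term ⌊1553/17^3⌋ = 0, terminating the sum). Summing: v_17(1553!) = 91 + 5 = 96.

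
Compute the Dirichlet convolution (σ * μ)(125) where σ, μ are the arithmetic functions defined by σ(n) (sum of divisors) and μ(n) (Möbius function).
(σ * μ)(125) = 125

Divisors of 125: [1, 5, 25, 125]. For each d | 125:
  d = 1: σ(1) · μ(125/1) = 1 · 0 = 0
  d = 5: σ(5) · μ(125/5) = 6 · 0 = 0
  d = 25: σ(25) · μ(125/25) = 31 · -1 = -31
  d = 125: σ(125) · μ(125/125) = 156 · 1 = 156
Summing: (σ * μ)(125) = 0 + 0 + -31 + 156 = 125.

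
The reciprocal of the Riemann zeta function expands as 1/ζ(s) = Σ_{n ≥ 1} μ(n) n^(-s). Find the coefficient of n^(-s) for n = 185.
μ(185) = 1

Factor n = 185 = 5 · 37. μ(n) = 0 if any exponent ≥ 2 (not squarefree); otherwise μ(n) = (−1)^{ω(n)} where ω(n) is the number of distinct prime factors. Applying: μ(185) = 1.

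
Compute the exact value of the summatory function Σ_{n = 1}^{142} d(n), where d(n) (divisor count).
Σ_{n ≤ 142} d(n) = 727

Compute d(n) for each 1 ≤ n ≤ 142: d(1) = 1, d(2) = 2, d(3) = 2, d(4) = 3, d(5) = 2, d(6) = 4, d(7) = 2, d(8) = 4, d(9) = 3, d(10) = 4, d(11) = 2, d(12) = 6, d(13) = 2, d(14) = 4, d(15) = 4, d(16) = 5, d(17) = 2, d(18) = 6, d(19) = 2, d(20) = 6, d(21) = 4, d(22) = 4, d(23) = 2, d(24) = 8, d(25) = 3, d(26) = 4, d(27) = 4, d(28) = 6, d(29) = 2, d(30) = 8, d(31) = 2, d(32) = 6, d(33) = 4, d(34) = 4, d(35) = 4, d(36) = 9, d(37) = 2, d(38) = 4, d(39) = 4, d(40) = 8, d(41) = 2, d(42) = 8, d(43) = 2, d(44) = 6, d(45) = 6, d(46) = 4, d(47) = 2, d(48) = 10, d(49) = 3, d(50) = 6, d(51) = 4, d(52) = 6, d(53) = 2, d(54) = 8, d(55) = 4, d(56) = 8, d(57) = 4, d(58) = 4, d(59) = 2, d(60) = 12, d(61) = 2, d(62) = 4, d(63) = 6, d(64) = 7, d(65) = 4, d(66) = 8, d(67) = 2, d(68) = 6, d(69) = 4, d(70) = 8, d(71) = 2, d(72) = 12, d(73) = 2, d(74) = 4, d(75) = 6, d(76) = 6, d(77) = 4, d(78) = 8, d(79) = 2, d(80) = 10, d(81) = 5, d(82) = 4, d(83) = 2, d(84) = 12, d(85) = 4, d(86) = 4, d(87) = 4, d(88) = 8, d(89) = 2, d(90) = 12, d(91) = 4, d(92) = 6, d(93) = 4, d(94) = 4, d(95) = 4, d(96) = 12, d(97) = 2, d(98) = 6, d(99) = 6, d(100) = 9, d(101) = 2, d(102) = 8, d(103) = 2, d(104) = 8, d(105) = 8, d(106) = 4, d(107) = 2, d(108) = 12, d(109) = 2, d(110) = 8, d(111) = 4, d(112) = 10, d(113) = 2, d(114) = 8, d(115) = 4, d(116) = 6, d(117) = 6, d(118) = 4, d(119) = 4, d(120) = 16, d(121) = 3, d(122) = 4, d(123) = 4, d(124) = 6, d(125) = 4, d(126) = 12, d(127) = 2, d(128) = 8, d(129) = 4, d(130) = 8, d(131) = 2, d(132) = 12, d(133) = 4, d(134) = 4, d(135) = 8, d(136) = 8, d(137) = 2, d(138) = 8, d(139) = 2, d(140) = 12, d(141) = 4, d(142) = 4. Summing all 142 values: 727. (Dirichlet's divisor formula: Σ_{n ≤ x} d(n) = x ln(x) + (2γ − 1) x + O(√x). For x = 142, the asymptotic estimate is ≈ 725.66.)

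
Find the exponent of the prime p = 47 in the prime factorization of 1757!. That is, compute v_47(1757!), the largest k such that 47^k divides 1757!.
v_47(1757!) = 37

Legendre's formula: v_p(n!) = Σ_{k ≥ 1} ⌊n / p^k⌋. For p = 47, n = 1757, the terms are:
  ⌊1757/47^1⌋ = ⌊1757/47⌋ = 37
(the next term ⌊1757/47^2⌋ = 0, terminating the sum). Summing: v_47(1757!) = 37 = 37.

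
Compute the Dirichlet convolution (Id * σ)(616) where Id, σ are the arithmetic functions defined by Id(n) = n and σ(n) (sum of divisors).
(Id * σ)(616) = 16905

Divisors of 616: [1, 2, 4, 7, 8, 11, 14, 22, 28, 44, 56, 77, 88, 154, 308, 616]. For each d | 616:
  d = 1: Id(1) · σ(616/1) = 1 · 1440 = 1440
  d = 2: Id(2) · σ(616/2) = 2 · 672 = 1344
  d = 4: Id(4) · σ(616/4) = 4 · 288 = 1152
  d = 7: Id(7) · σ(616/7) = 7 · 180 = 1260
  d = 8: Id(8) · σ(616/8) = 8 · 96 = 768
  d = 11: Id(11) · σ(616/11) = 11 · 120 = 1320
  d = 14: Id(14) · σ(616/14) = 14 · 84 = 1176
  d = 22: Id(22) · σ(616/22) = 22 · 56 = 1232
  d = 28: Id(28) · σ(616/28) = 28 · 36 = 1008
  d = 44: Id(44) · σ(616/44) = 44 · 24 = 1056
  d = 56: Id(56) · σ(616/56) = 56 · 12 = 672
  d = 77: Id(77) · σ(616/77) = 77 · 15 = 1155
  d = 88: Id(88) · σ(616/88) = 88 · 8 = 704
  d = 154: Id(154) · σ(616/154) = 154 · 7 = 1078
  d = 308: Id(308) · σ(616/308) = 308 · 3 = 924
  d = 616: Id(616) · σ(616/616) = 616 · 1 = 616
Summing: (Id * σ)(616) = 1440 + 1344 + 1152 + 1260 + 768 + 1320 + 1176 + 1232 + 1008 + 1056 + 672 + 1155 + 704 + 1078 + 924 + 616 = 16905.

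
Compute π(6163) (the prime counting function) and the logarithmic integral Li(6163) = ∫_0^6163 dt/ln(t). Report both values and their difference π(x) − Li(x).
π(6163) = 803;  Li(6163) ≈ 819.12;  π(x) − Li(x) ≈ -16.12.

Direct count of primes ≤ 6163 gives π(6163) = 803. Numerical evaluation of the logarithmic integral gives Li(6163) ≈ 819.12. The difference π(x) − Li(x) ≈ -16.12 is typically negative for small/moderate x (Li(x) overestimates), though Littlewood's theorem shows this sign changes infinitely often.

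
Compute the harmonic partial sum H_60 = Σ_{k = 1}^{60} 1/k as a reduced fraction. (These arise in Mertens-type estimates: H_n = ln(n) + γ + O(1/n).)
H_60 = 15117092380124150817026911/3230237388259077233637600

Direct summation: H_60 = 1 + 1/2 + ... + 1/60. The least common denominator is lcm(1, ..., 60) = 9690712164777231700912800; over this denominator the numerator is 9690712164777231700912800 + 4845356082388615850456400 + 3230237388259077233637600 + 2422678041194307925228200 + 1938142432955446340182560 + 1615118694129538616818800 + 1384387452111033100130400 + 1211339020597153962614100 + 1076745796086359077879200 + 969071216477723170091280 + 880973833161566518264800 + 807559347064769308409400 + 745439397290556284685600 + 692193726055516550065200 + 646047477651815446727520 + 605669510298576981307050 + 570041892045719511818400 + 538372898043179538939600 + 510037482356696405311200 + 484535608238861585045640 + 461462484037011033376800 + 440486916580783259132400 + 421335311512053552213600 + 403779673532384654204700 + 387628486591089268036512 + 372719698645278142342800 + 358915265362119692626400 + 346096863027758275032600 + 334162488440594196583200 + 323023738825907723363760 + 312603618218620377448800 + 302834755149288490653525 + 293657944387188839421600 + 285020946022859755909200 + 276877490422206620026080 + 269186449021589769469800 + 261911139588573829754400 + 255018741178348202655600 + 248479799096852094895200 + 242267804119430792522820 + 236358833287249553680800 + 230731242018505516688400 + 225365399180865853509600 + 220243458290391629566200 + 215349159217271815575840 + 210667655756026776106800 + 206185365208026206402400 + 201889836766192327102350 + 197769636015861871447200 + 193814243295544634018256 + 190013964015239837272800 + 186359849322639071171400 + 182843625750513805677600 + 179457632681059846313200 + 176194766632313303652960 + 173048431513879137516300 + 170012494118898801770400 + 167081244220297098291600 + 164249358725037825439200 + 161511869412953861681880 = 45351277140372452451080733, so H_60 = 45351277140372452451080733/9690712164777231700912800; reducing by gcd(45351277140372452451080733, 9690712164777231700912800) = 3 gives 15117092380124150817026911/3230237388259077233637600 ≈ 4.67987. (The PNT-adjacent estimate ln(60) + γ ≈ 4.67156 matches within O(1/n).)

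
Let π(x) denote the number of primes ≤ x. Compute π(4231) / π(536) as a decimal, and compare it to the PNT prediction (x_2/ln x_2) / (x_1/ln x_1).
π(4231)/π(536) = 580/99 ≈ 5.8586;  PNT prediction ≈ 5.9406.

π(536) = 99 and π(4231) = 580, so π(4231)/π(536) ≈ 5.8586. The PNT-predicted ratio is (4231/ln(4231)) / (536/ln(536)) ≈ 5.9406. The two agree to within a few percent, as expected.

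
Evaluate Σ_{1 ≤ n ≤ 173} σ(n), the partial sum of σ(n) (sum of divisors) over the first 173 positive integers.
Σ_{n ≤ 173} σ(n) = 24604

Compute σ(n) for each 1 ≤ n ≤ 173: σ(1) = 1, σ(2) = 3, σ(3) = 4, σ(4) = 7, σ(5) = 6, σ(6) = 12, σ(7) = 8, σ(8) = 15, σ(9) = 13, σ(10) = 18, σ(11) = 12, σ(12) = 28, σ(13) = 14, σ(14) = 24, σ(15) = 24, σ(16) = 31, σ(17) = 18, σ(18) = 39, σ(19) = 20, σ(20) = 42, σ(21) = 32, σ(22) = 36, σ(23) = 24, σ(24) = 60, σ(25) = 31, σ(26) = 42, σ(27) = 40, σ(28) = 56, σ(29) = 30, σ(30) = 72, σ(31) = 32, σ(32) = 63, σ(33) = 48, σ(34) = 54, σ(35) = 48, σ(36) = 91, σ(37) = 38, σ(38) = 60, σ(39) = 56, σ(40) = 90, σ(41) = 42, σ(42) = 96, σ(43) = 44, σ(44) = 84, σ(45) = 78, σ(46) = 72, σ(47) = 48, σ(48) = 124, σ(49) = 57, σ(50) = 93, σ(51) = 72, σ(52) = 98, σ(53) = 54, σ(54) = 120, σ(55) = 72, σ(56) = 120, σ(57) = 80, σ(58) = 90, σ(59) = 60, σ(60) = 168, σ(61) = 62, σ(62) = 96, σ(63) = 104, σ(64) = 127, σ(65) = 84, σ(66) = 144, σ(67) = 68, σ(68) = 126, σ(69) = 96, σ(70) = 144, σ(71) = 72, σ(72) = 195, σ(73) = 74, σ(74) = 114, σ(75) = 124, σ(76) = 140, σ(77) = 96, σ(78) = 168, σ(79) = 80, σ(80) = 186, σ(81) = 121, σ(82) = 126, σ(83) = 84, σ(84) = 224, σ(85) = 108, σ(86) = 132, σ(87) = 120, σ(88) = 180, σ(89) = 90, σ(90) = 234, σ(91) = 112, σ(92) = 168, σ(93) = 128, σ(94) = 144, σ(95) = 120, σ(96) = 252, σ(97) = 98, σ(98) = 171, σ(99) = 156, σ(100) = 217, σ(101) = 102, σ(102) = 216, σ(103) = 104, σ(104) = 210, σ(105) = 192, σ(106) = 162, σ(107) = 108, σ(108) = 280, σ(109) = 110, σ(110) = 216, σ(111) = 152, σ(112) = 248, σ(113) = 114, σ(114) = 240, σ(115) = 144, σ(116) = 210, σ(117) = 182, σ(118) = 180, σ(119) = 144, σ(120) = 360, σ(121) = 133, σ(122) = 186, σ(123) = 168, σ(124) = 224, σ(125) = 156, σ(126) = 312, σ(127) = 128, σ(128) = 255, σ(129) = 176, σ(130) = 252, σ(131) = 132, σ(132) = 336, σ(133) = 160, σ(134) = 204, σ(135) = 240, σ(136) = 270, σ(137) = 138, σ(138) = 288, σ(139) = 140, σ(140) = 336, σ(141) = 192, σ(142) = 216, σ(143) = 168, σ(144) = 403, σ(145) = 180, σ(146) = 222, σ(147) = 228, σ(148) = 266, σ(149) = 150, σ(150) = 372, σ(151) = 152, σ(152) = 300, σ(153) = 234, σ(154) = 288, σ(155) = 192, σ(156) = 392, σ(157) = 158, σ(158) = 240, σ(159) = 216, σ(160) = 378, σ(161) = 192, σ(162) = 363, σ(163) = 164, σ(164) = 294, σ(165) = 288, σ(166) = 252, σ(167) = 168, σ(168) = 480, σ(169) = 183, σ(170) = 324, σ(171) = 260, σ(172) = 308, σ(173) = 174. Summing all 173 values: 24604. (Average order: Σ_{n ≤ x} σ(n) ~ (π²/12) x². For x = 173, (π²/12)·173² ≈ 24615.62.)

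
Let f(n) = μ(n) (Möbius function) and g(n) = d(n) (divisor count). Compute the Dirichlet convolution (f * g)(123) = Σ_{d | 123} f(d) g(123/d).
(μ * d)(123) = 1

Divisors of 123: [1, 3, 41, 123]. For each d | 123:
  d = 1: μ(1) · d(123/1) = 1 · 4 = 4
  d = 3: μ(3) · d(123/3) = -1 · 2 = -2
  d = 41: μ(41) · d(123/41) = -1 · 2 = -2
  d = 123: μ(123) · d(123/123) = 1 · 1 = 1
Summing: (μ * d)(123) = 4 + -2 + -2 + 1 = 1.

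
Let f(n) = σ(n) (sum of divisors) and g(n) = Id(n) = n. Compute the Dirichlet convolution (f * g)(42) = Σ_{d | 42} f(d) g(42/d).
(σ * Id)(42) = 525

Divisors of 42: [1, 2, 3, 6, 7, 14, 21, 42]. For each d | 42:
  d = 1: σ(1) · Id(42/1) = 1 · 42 = 42
  d = 2: σ(2) · Id(42/2) = 3 · 21 = 63
  d = 3: σ(3) · Id(42/3) = 4 · 14 = 56
  d = 6: σ(6) · Id(42/6) = 12 · 7 = 84
  d = 7: σ(7) · Id(42/7) = 8 · 6 = 48
  d = 14: σ(14) · Id(42/14) = 24 · 3 = 72
  d = 21: σ(21) · Id(42/21) = 32 · 2 = 64
  d = 42: σ(42) · Id(42/42) = 96 · 1 = 96
Summing: (σ * Id)(42) = 42 + 63 + 56 + 84 + 48 + 72 + 64 + 96 = 525.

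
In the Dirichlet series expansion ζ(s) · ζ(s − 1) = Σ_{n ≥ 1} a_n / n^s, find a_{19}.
σ(19) = 20

In the product (Σ m^0/m^s)(Σ k / k^s) = Σ (Σ_{d | n} d) / n^s, the coefficient of 1/n^s is σ(n) = Σ_{d | n} d. For n = 19, divisors are [1, 19]; summing: σ(19) = 20.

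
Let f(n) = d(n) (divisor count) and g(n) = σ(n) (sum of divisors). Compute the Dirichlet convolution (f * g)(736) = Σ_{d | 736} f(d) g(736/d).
(d * σ)(736) = 5694

Divisors of 736: [1, 2, 4, 8, 16, 23, 32, 46, 92, 184, 368, 736]. For each d | 736:
  d = 1: d(1) · σ(736/1) = 1 · 1512 = 1512
  d = 2: d(2) · σ(736/2) = 2 · 744 = 1488
  d = 4: d(4) · σ(736/4) = 3 · 360 = 1080
  d = 8: d(8) · σ(736/8) = 4 · 168 = 672
  d = 16: d(16) · σ(736/16) = 5 · 72 = 360
  d = 23: d(23) · σ(736/23) = 2 · 63 = 126
  d = 32: d(32) · σ(736/32) = 6 · 24 = 144
  d = 46: d(46) · σ(736/46) = 4 · 31 = 124
  d = 92: d(92) · σ(736/92) = 6 · 15 = 90
  d = 184: d(184) · σ(736/184) = 8 · 7 = 56
  d = 368: d(368) · σ(736/368) = 10 · 3 = 30
  d = 736: d(736) · σ(736/736) = 12 · 1 = 12
Summing: (d * σ)(736) = 1512 + 1488 + 1080 + 672 + 360 + 126 + 144 + 124 + 90 + 56 + 30 + 12 = 5694.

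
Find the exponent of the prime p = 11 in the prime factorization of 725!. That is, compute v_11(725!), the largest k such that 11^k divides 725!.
v_11(725!) = 70

Legendre's formula: v_p(n!) = Σ_{k ≥ 1} ⌊n / p^k⌋. For p = 11, n = 725, the terms are:
  ⌊725/11^1⌋ = ⌊725/11⌋ = 65
  ⌊725/11^2⌋ = ⌊725/121⌋ = 5
(the next term ⌊725/11^3⌋ = 0, terminating the sum). Summing: v_11(725!) = 65 + 5 = 70.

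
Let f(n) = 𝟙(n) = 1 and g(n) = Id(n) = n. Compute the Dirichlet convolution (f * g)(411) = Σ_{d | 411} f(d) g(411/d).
(𝟙 * Id)(411) = 552

Divisors of 411: [1, 3, 137, 411]. For each d | 411:
  d = 1: 𝟙(1) · Id(411/1) = 1 · 411 = 411
  d = 3: 𝟙(3) · Id(411/3) = 1 · 137 = 137
  d = 137: 𝟙(137) · Id(411/137) = 1 · 3 = 3
  d = 411: 𝟙(411) · Id(411/411) = 1 · 1 = 1
Summing: (𝟙 * Id)(411) = 411 + 137 + 3 + 1 = 552.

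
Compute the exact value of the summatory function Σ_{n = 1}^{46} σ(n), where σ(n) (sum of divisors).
Σ_{n ≤ 46} σ(n) = 1758

Compute σ(n) for each 1 ≤ n ≤ 46: σ(1) = 1, σ(2) = 3, σ(3) = 4, σ(4) = 7, σ(5) = 6, σ(6) = 12, σ(7) = 8, σ(8) = 15, σ(9) = 13, σ(10) = 18, σ(11) = 12, σ(12) = 28, σ(13) = 14, σ(14) = 24, σ(15) = 24, σ(16) = 31, σ(17) = 18, σ(18) = 39, σ(19) = 20, σ(20) = 42, σ(21) = 32, σ(22) = 36, σ(23) = 24, σ(24) = 60, σ(25) = 31, σ(26) = 42, σ(27) = 40, σ(28) = 56, σ(29) = 30, σ(30) = 72, σ(31) = 32, σ(32) = 63, σ(33) = 48, σ(34) = 54, σ(35) = 48, σ(36) = 91, σ(37) = 38, σ(38) = 60, σ(39) = 56, σ(40) = 90, σ(41) = 42, σ(42) = 96, σ(43) = 44, σ(44) = 84, σ(45) = 78, σ(46) = 72. Summing all 46 values: 1758. (Average order: Σ_{n ≤ x} σ(n) ~ (π²/12) x². For x = 46, (π²/12)·46² ≈ 1740.34.)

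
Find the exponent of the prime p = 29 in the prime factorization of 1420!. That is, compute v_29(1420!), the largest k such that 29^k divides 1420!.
v_29(1420!) = 49

Legendre's formula: v_p(n!) = Σ_{k ≥ 1} ⌊n / p^k⌋. For p = 29, n = 1420, the terms are:
  ⌊1420/29^1⌋ = ⌊1420/29⌋ = 48
  ⌊1420/29^2⌋ = ⌊1420/841⌋ = 1
(the next term ⌊1420/29^3⌋ = 0, terminating the sum). Summing: v_29(1420!) = 48 + 1 = 49.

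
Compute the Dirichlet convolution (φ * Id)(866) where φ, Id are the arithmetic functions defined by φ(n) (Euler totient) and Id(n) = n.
(φ * Id)(866) = 2595

Divisors of 866: [1, 2, 433, 866]. For each d | 866:
  d = 1: φ(1) · Id(866/1) = 1 · 866 = 866
  d = 2: φ(2) · Id(866/2) = 1 · 433 = 433
  d = 433: φ(433) · Id(866/433) = 432 · 2 = 864
  d = 866: φ(866) · Id(866/866) = 432 · 1 = 432
Summing: (φ * Id)(866) = 866 + 433 + 864 + 432 = 2595.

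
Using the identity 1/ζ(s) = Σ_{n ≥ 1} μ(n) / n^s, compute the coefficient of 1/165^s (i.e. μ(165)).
μ(165) = -1

Factor n = 165 = 3 · 5 · 11. μ(n) = 0 if any exponent ≥ 2 (not squarefree); otherwise μ(n) = (−1)^{ω(n)} where ω(n) is the number of distinct prime factors. Applying: μ(165) = -1.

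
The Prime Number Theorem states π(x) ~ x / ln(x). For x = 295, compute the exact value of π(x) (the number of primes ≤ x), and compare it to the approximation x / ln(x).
π(295) = 62;  x/ln(x) ≈ 51.87;  relative error ≈ 16.33%.

Directly count primes up to 295: π(295) = 62. The PNT approximation gives 295/ln(295) ≈ 295/5.68698 ≈ 51.87. Relative error (π(x) − x/ln(x)) / π(x) ≈ 16.33%; the approximation is known to undercount slightly (Li(x) is a better estimate).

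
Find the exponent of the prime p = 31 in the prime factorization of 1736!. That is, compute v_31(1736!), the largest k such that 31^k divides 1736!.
v_31(1736!) = 57

Legendre's formula: v_p(n!) = Σ_{k ≥ 1} ⌊n / p^k⌋. For p = 31, n = 1736, the terms are:
  ⌊1736/31^1⌋ = ⌊1736/31⌋ = 56
  ⌊1736/31^2⌋ = ⌊1736/961⌋ = 1
(the next term ⌊1736/31^3⌋ = 0, terminating the sum). Summing: v_31(1736!) = 56 + 1 = 57.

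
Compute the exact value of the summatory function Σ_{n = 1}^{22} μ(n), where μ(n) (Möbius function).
Σ_{n ≤ 22} μ(n) = -1

Compute μ(n) for each 1 ≤ n ≤ 22: μ(1) = 1, μ(2) = -1, μ(3) = -1, μ(4) = 0, μ(5) = -1, μ(6) = 1, μ(7) = -1, μ(8) = 0, μ(9) = 0, μ(10) = 1, μ(11) = -1, μ(12) = 0, μ(13) = -1, μ(14) = 1, μ(15) = 1, μ(16) = 0, μ(17) = -1, μ(18) = 0, μ(19) = -1, μ(20) = 0, μ(21) = 1, μ(22) = 1. Summing all 22 values: -1. (Mertens function M(x) = Σ_{n ≤ x} μ(n); on average M(x) should be small (PNT ⟺ M(x) = o(x)).)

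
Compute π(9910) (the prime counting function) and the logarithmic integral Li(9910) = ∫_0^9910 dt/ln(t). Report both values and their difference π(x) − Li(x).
π(9910) = 1222;  Li(9910) ≈ 1236.36;  π(x) − Li(x) ≈ -14.36.

Direct count of primes ≤ 9910 gives π(9910) = 1222. Numerical evaluation of the logarithmic integral gives Li(9910) ≈ 1236.36. The difference π(x) − Li(x) ≈ -14.36 is typically negative for small/moderate x (Li(x) overestimates), though Littlewood's theorem shows this sign changes infinitely often.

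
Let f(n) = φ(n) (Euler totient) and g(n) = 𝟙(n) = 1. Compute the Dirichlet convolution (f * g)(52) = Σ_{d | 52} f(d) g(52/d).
(φ * 𝟙)(52) = 52

Divisors of 52: [1, 2, 4, 13, 26, 52]. For each d | 52:
  d = 1: φ(1) · 𝟙(52/1) = 1 · 1 = 1
  d = 2: φ(2) · 𝟙(52/2) = 1 · 1 = 1
  d = 4: φ(4) · 𝟙(52/4) = 2 · 1 = 2
  d = 13: φ(13) · 𝟙(52/13) = 12 · 1 = 12
  d = 26: φ(26) · 𝟙(52/26) = 12 · 1 = 12
  d = 52: φ(52) · 𝟙(52/52) = 24 · 1 = 24
Summing: (φ * 𝟙)(52) = 1 + 1 + 2 + 12 + 12 + 24 = 52.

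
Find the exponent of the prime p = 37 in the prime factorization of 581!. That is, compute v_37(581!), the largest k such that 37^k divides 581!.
v_37(581!) = 15

Legendre's formula: v_p(n!) = Σ_{k ≥ 1} ⌊n / p^k⌋. For p = 37, n = 581, the terms are:
  ⌊581/37^1⌋ = ⌊581/37⌋ = 15
(the next term ⌊581/37^2⌋ = 0, terminating the sum). Summing: v_37(581!) = 15 = 15.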